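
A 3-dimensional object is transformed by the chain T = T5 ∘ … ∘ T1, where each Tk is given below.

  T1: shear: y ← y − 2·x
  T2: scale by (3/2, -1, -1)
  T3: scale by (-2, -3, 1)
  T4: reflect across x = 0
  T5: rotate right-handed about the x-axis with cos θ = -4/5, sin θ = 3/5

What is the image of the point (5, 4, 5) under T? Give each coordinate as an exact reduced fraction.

T(p) = (15, 87/5, -34/5)

T1 shear: y ← y − 2·x: (5, 4, 5) → (5, -6, 5)
T2 scale by (3/2, -1, -1): (5, -6, 5) → (15/2, 6, -5)
T3 scale by (-2, -3, 1): (15/2, 6, -5) → (-15, -18, -5)
T4 reflect across x = 0: (-15, -18, -5) → (15, -18, -5)
T5 rotate right-handed about the x-axis with cos θ = -4/5, sin θ = 3/5: (15, -18, -5) → (15, 87/5, -34/5)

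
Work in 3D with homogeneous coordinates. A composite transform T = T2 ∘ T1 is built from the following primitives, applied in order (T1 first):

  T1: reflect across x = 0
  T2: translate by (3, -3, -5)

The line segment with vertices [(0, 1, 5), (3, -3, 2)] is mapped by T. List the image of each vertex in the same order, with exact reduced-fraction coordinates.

T1 reflect across x = 0: (0, 1, 5) → (0, 1, 5); (3, -3, 2) → (-3, -3, 2)
T2 translate by (3, -3, -5): (0, 1, 5) → (3, -2, 0); (-3, -3, 2) → (0, -6, -3)

image vertices: (3, -2, 0), (0, -6, -3)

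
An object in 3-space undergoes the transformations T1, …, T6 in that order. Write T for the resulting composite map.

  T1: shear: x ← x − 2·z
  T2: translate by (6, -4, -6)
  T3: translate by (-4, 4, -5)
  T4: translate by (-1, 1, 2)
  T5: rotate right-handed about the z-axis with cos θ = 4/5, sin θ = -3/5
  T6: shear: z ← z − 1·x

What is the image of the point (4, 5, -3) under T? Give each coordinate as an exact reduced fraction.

T1 shear: x ← x − 2·z: (4, 5, -3) → (10, 5, -3)
T2 translate by (6, -4, -6): (10, 5, -3) → (16, 1, -9)
T3 translate by (-4, 4, -5): (16, 1, -9) → (12, 5, -14)
T4 translate by (-1, 1, 2): (12, 5, -14) → (11, 6, -12)
T5 rotate right-handed about the z-axis with cos θ = 4/5, sin θ = -3/5: (11, 6, -12) → (62/5, -9/5, -12)
T6 shear: z ← z − 1·x: (62/5, -9/5, -12) → (62/5, -9/5, -122/5)

T(p) = (62/5, -9/5, -122/5)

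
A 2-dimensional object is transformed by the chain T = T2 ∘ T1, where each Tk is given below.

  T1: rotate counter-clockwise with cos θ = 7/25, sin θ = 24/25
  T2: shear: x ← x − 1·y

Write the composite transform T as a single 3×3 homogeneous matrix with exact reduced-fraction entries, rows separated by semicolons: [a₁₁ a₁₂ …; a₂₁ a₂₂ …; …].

T = [-17/25 -31/25 0; 24/25 7/25 0; 0 0 1]

T1 = [7/25 -24/25 0; 24/25 7/25 0; 0 0 1]
T2·T1 = [-17/25 -31/25 0; 24/25 7/25 0; 0 0 1]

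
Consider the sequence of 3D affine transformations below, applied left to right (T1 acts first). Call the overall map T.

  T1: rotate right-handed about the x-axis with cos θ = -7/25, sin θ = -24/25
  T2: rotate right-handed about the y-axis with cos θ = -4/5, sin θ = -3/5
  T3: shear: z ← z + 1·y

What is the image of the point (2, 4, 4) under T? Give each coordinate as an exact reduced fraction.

T1 rotate right-handed about the x-axis with cos θ = -7/25, sin θ = -24/25: (2, 4, 4) → (2, 68/25, -124/25)
T2 rotate right-handed about the y-axis with cos θ = -4/5, sin θ = -3/5: (2, 68/25, -124/25) → (172/125, 68/25, 646/125)
T3 shear: z ← z + 1·y: (172/125, 68/25, 646/125) → (172/125, 68/25, 986/125)

T(p) = (172/125, 68/25, 986/125)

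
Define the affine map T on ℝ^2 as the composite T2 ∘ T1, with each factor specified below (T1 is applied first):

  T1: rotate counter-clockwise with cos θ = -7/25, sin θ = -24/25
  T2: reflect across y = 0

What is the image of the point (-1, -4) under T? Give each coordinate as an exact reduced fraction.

T1 rotate counter-clockwise with cos θ = -7/25, sin θ = -24/25: (-1, -4) → (-89/25, 52/25)
T2 reflect across y = 0: (-89/25, 52/25) → (-89/25, -52/25)

T(p) = (-89/25, -52/25)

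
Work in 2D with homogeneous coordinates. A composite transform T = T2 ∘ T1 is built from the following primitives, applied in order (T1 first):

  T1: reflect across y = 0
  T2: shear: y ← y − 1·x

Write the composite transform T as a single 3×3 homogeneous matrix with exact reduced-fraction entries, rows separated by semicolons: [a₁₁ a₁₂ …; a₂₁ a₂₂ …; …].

T1 = [1 0 0; 0 -1 0; 0 0 1]
T2·T1 = [1 0 0; -1 -1 0; 0 0 1]

T = [1 0 0; -1 -1 0; 0 0 1]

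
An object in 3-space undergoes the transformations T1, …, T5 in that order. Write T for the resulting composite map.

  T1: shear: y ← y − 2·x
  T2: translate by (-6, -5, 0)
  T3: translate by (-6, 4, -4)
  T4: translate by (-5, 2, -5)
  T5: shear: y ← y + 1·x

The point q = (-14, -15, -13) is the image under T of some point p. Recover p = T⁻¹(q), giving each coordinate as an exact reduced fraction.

p = (3, 4, -4)

T1 = [1 0 0 0; -2 1 0 0; 0 0 1 0; 0 0 0 1]
T2·T1 = [1 0 0 -6; -2 1 0 -5; 0 0 1 0; 0 0 0 1]
T3·…·T1 = [1 0 0 -12; -2 1 0 -1; 0 0 1 -4; 0 0 0 1]
T4·…·T1 = [1 0 0 -17; -2 1 0 1; 0 0 1 -9; 0 0 0 1]
T5·…·T1 = [1 0 0 -17; -1 1 0 -16; 0 0 1 -9; 0 0 0 1]
det M = 1; M⁻¹ = [1 0 0 17; 1 1 0 33; 0 0 1 9; 0 0 0 1]
M⁻¹ · (-14, -15, -13)ᵀ = (3, 4, -4)ᵀ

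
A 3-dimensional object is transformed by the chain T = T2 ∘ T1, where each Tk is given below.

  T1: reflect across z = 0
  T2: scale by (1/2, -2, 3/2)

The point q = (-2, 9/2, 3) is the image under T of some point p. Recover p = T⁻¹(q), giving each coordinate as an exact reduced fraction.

p = (-4, -9/4, -2)

T1 = [1 0 0 0; 0 1 0 0; 0 0 -1 0; 0 0 0 1]
T2·T1 = [1/2 0 0 0; 0 -2 0 0; 0 0 -3/2 0; 0 0 0 1]
det M = 3/2; M⁻¹ = [2 0 0 0; 0 -1/2 0 0; 0 0 -2/3 0; 0 0 0 1]
M⁻¹ · (-2, 9/2, 3)ᵀ = (-4, -9/4, -2)ᵀ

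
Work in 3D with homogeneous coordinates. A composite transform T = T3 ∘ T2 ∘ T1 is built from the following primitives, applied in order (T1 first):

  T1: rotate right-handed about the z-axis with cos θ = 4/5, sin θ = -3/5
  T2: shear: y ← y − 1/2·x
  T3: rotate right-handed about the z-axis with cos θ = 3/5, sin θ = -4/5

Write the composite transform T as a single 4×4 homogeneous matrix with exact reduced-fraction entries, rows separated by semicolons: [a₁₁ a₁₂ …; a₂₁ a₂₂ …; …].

T1 = [4/5 3/5 0 0; -3/5 4/5 0 0; 0 0 1 0; 0 0 0 1]
T2·T1 = [4/5 3/5 0 0; -1 1/2 0 0; 0 0 1 0; 0 0 0 1]
T3·…·T1 = [-8/25 19/25 0 0; -31/25 -9/50 0 0; 0 0 1 0; 0 0 0 1]

T = [-8/25 19/25 0 0; -31/25 -9/50 0 0; 0 0 1 0; 0 0 0 1]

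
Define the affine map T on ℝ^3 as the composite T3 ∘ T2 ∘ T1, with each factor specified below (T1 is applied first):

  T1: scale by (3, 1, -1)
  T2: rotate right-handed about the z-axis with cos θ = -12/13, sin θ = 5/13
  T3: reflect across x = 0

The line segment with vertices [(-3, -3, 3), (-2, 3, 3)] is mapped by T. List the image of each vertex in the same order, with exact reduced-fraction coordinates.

T1 scale by (3, 1, -1): (-3, -3, 3) → (-9, -3, -3); (-2, 3, 3) → (-6, 3, -3)
T2 rotate right-handed about the z-axis with cos θ = -12/13, sin θ = 5/13: (-9, -3, -3) → (123/13, -9/13, -3); (-6, 3, -3) → (57/13, -66/13, -3)
T3 reflect across x = 0: (123/13, -9/13, -3) → (-123/13, -9/13, -3); (57/13, -66/13, -3) → (-57/13, -66/13, -3)

image vertices: (-123/13, -9/13, -3), (-57/13, -66/13, -3)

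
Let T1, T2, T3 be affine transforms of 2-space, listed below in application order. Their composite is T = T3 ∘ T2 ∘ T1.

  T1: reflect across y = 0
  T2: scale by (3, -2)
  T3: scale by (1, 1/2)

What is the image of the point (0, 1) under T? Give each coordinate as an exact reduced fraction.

T1 reflect across y = 0: (0, 1) → (0, -1)
T2 scale by (3, -2): (0, -1) → (0, 2)
T3 scale by (1, 1/2): (0, 2) → (0, 1)

T(p) = (0, 1)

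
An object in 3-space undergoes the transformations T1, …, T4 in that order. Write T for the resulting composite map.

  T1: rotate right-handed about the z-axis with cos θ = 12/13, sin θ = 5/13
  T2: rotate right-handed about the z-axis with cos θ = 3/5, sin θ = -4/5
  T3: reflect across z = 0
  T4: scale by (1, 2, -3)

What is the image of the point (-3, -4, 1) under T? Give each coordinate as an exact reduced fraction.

T1 rotate right-handed about the z-axis with cos θ = 12/13, sin θ = 5/13: (-3, -4, 1) → (-16/13, -63/13, 1)
T2 rotate right-handed about the z-axis with cos θ = 3/5, sin θ = -4/5: (-16/13, -63/13, 1) → (-60/13, -25/13, 1)
T3 reflect across z = 0: (-60/13, -25/13, 1) → (-60/13, -25/13, -1)
T4 scale by (1, 2, -3): (-60/13, -25/13, -1) → (-60/13, -50/13, 3)

T(p) = (-60/13, -50/13, 3)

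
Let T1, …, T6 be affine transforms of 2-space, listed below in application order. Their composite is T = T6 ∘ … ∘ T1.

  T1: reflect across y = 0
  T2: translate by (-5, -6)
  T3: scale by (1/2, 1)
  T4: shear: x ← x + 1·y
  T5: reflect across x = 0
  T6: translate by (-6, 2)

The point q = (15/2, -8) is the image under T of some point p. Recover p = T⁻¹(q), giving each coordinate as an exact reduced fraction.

p = (-2, 4)

T1 = [1 0 0; 0 -1 0; 0 0 1]
T2·T1 = [1 0 -5; 0 -1 -6; 0 0 1]
T3·…·T1 = [1/2 0 -5/2; 0 -1 -6; 0 0 1]
T4·…·T1 = [1/2 -1 -17/2; 0 -1 -6; 0 0 1]
T5·…·T1 = [-1/2 1 17/2; 0 -1 -6; 0 0 1]
T6·…·T1 = [-1/2 1 5/2; 0 -1 -4; 0 0 1]
det M = 1/2; M⁻¹ = [-2 -2 -3; 0 -1 -4; 0 0 1]
M⁻¹ · (15/2, -8)ᵀ = (-2, 4)ᵀ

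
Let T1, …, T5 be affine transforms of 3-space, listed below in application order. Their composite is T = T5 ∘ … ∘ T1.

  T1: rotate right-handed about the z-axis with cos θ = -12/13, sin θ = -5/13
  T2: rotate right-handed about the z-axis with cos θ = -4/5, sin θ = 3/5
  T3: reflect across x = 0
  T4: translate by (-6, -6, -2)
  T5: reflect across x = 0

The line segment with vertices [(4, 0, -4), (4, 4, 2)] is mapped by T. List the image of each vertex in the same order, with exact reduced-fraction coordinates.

T1 rotate right-handed about the z-axis with cos θ = -12/13, sin θ = -5/13: (4, 0, -4) → (-48/13, -20/13, -4); (4, 4, 2) → (-28/13, -68/13, 2)
T2 rotate right-handed about the z-axis with cos θ = -4/5, sin θ = 3/5: (-48/13, -20/13, -4) → (252/65, -64/65, -4); (-28/13, -68/13, 2) → (316/65, 188/65, 2)
T3 reflect across x = 0: (252/65, -64/65, -4) → (-252/65, -64/65, -4); (316/65, 188/65, 2) → (-316/65, 188/65, 2)
T4 translate by (-6, -6, -2): (-252/65, -64/65, -4) → (-642/65, -454/65, -6); (-316/65, 188/65, 2) → (-706/65, -202/65, 0)
T5 reflect across x = 0: (-642/65, -454/65, -6) → (642/65, -454/65, -6); (-706/65, -202/65, 0) → (706/65, -202/65, 0)

image vertices: (642/65, -454/65, -6), (706/65, -202/65, 0)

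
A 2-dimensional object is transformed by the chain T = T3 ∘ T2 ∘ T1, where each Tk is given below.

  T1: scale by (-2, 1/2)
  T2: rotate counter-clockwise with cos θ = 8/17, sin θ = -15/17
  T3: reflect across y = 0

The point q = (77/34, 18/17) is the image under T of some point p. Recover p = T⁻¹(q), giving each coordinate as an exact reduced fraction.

T1 = [-2 0 0; 0 1/2 0; 0 0 1]
T2·T1 = [-16/17 15/34 0; 30/17 4/17 0; 0 0 1]
T3·…·T1 = [-16/17 15/34 0; -30/17 -4/17 0; 0 0 1]
det M = 1; M⁻¹ = [-4/17 -15/34 0; 30/17 -16/17 0; 0 0 1]
M⁻¹ · (77/34, 18/17)ᵀ = (-1, 3)ᵀ

p = (-1, 3)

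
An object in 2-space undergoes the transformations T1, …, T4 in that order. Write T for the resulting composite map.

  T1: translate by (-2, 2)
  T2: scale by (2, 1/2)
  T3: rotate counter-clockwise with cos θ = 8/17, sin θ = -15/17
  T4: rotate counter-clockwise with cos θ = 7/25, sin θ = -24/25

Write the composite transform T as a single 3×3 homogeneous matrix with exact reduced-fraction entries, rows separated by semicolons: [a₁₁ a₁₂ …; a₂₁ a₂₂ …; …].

T = [-608/425 297/850 89/25; -594/425 -152/425 52/25; 0 0 1]

T1 = [1 0 -2; 0 1 2; 0 0 1]
T2·T1 = [2 0 -4; 0 1/2 1; 0 0 1]
T3·…·T1 = [16/17 15/34 -1; -30/17 4/17 4; 0 0 1]
T4·…·T1 = [-608/425 297/850 89/25; -594/425 -152/425 52/25; 0 0 1]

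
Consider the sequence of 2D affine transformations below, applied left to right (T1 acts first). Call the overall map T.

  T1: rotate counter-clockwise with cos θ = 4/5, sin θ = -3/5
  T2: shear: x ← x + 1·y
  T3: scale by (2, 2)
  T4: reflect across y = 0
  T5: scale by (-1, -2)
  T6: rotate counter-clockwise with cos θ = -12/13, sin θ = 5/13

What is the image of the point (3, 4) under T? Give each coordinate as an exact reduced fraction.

T1 rotate counter-clockwise with cos θ = 4/5, sin θ = -3/5: (3, 4) → (24/5, 7/5)
T2 shear: x ← x + 1·y: (24/5, 7/5) → (31/5, 7/5)
T3 scale by (2, 2): (31/5, 7/5) → (62/5, 14/5)
T4 reflect across y = 0: (62/5, 14/5) → (62/5, -14/5)
T5 scale by (-1, -2): (62/5, -14/5) → (-62/5, 28/5)
T6 rotate counter-clockwise with cos θ = -12/13, sin θ = 5/13: (-62/5, 28/5) → (604/65, -646/65)

T(p) = (604/65, -646/65)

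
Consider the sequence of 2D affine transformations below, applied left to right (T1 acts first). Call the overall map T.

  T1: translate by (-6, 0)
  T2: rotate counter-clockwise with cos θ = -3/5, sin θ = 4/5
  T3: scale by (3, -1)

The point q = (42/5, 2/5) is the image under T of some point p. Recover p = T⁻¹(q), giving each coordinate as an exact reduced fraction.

p = (4, -2)

T1 = [1 0 -6; 0 1 0; 0 0 1]
T2·T1 = [-3/5 -4/5 18/5; 4/5 -3/5 -24/5; 0 0 1]
T3·…·T1 = [-9/5 -12/5 54/5; -4/5 3/5 24/5; 0 0 1]
det M = -3; M⁻¹ = [-1/5 -4/5 6; -4/15 3/5 0; 0 0 1]
M⁻¹ · (42/5, 2/5)ᵀ = (4, -2)ᵀ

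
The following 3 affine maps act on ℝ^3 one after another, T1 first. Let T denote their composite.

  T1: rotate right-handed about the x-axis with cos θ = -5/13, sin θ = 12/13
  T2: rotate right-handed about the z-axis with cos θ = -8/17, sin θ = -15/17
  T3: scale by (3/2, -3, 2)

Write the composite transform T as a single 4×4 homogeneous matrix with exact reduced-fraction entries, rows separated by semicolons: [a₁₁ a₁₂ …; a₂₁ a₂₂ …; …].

T = [-12/17 -225/442 -270/221 0; 45/17 -120/221 -288/221 0; 0 24/13 -10/13 0; 0 0 0 1]

T1 = [1 0 0 0; 0 -5/13 -12/13 0; 0 12/13 -5/13 0; 0 0 0 1]
T2·T1 = [-8/17 -75/221 -180/221 0; -15/17 40/221 96/221 0; 0 12/13 -5/13 0; 0 0 0 1]
T3·…·T1 = [-12/17 -225/442 -270/221 0; 45/17 -120/221 -288/221 0; 0 24/13 -10/13 0; 0 0 0 1]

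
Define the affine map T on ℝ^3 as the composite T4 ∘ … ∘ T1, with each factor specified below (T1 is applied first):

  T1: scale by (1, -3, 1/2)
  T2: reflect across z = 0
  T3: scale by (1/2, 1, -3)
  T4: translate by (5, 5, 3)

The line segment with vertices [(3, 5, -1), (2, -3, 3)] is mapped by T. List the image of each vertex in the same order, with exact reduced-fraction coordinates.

image vertices: (13/2, -10, 3/2), (6, 14, 15/2)

T1 scale by (1, -3, 1/2): (3, 5, -1) → (3, -15, -1/2); (2, -3, 3) → (2, 9, 3/2)
T2 reflect across z = 0: (3, -15, -1/2) → (3, -15, 1/2); (2, 9, 3/2) → (2, 9, -3/2)
T3 scale by (1/2, 1, -3): (3, -15, 1/2) → (3/2, -15, -3/2); (2, 9, -3/2) → (1, 9, 9/2)
T4 translate by (5, 5, 3): (3/2, -15, -3/2) → (13/2, -10, 3/2); (1, 9, 9/2) → (6, 14, 15/2)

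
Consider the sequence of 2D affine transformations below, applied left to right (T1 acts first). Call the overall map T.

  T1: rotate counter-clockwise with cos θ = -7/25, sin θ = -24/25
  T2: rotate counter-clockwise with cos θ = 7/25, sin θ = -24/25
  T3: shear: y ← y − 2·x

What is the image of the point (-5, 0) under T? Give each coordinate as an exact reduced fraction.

T(p) = (5, -10)

T1 rotate counter-clockwise with cos θ = -7/25, sin θ = -24/25: (-5, 0) → (7/5, 24/5)
T2 rotate counter-clockwise with cos θ = 7/25, sin θ = -24/25: (7/5, 24/5) → (5, 0)
T3 shear: y ← y − 2·x: (5, 0) → (5, -10)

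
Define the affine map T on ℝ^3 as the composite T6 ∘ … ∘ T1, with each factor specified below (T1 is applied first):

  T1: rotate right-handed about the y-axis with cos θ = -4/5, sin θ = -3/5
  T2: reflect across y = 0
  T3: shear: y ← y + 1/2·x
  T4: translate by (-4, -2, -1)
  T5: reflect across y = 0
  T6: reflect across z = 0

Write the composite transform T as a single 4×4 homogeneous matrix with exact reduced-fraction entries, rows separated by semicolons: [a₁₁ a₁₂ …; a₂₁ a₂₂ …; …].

T = [-4/5 0 -3/5 -4; 2/5 1 3/10 2; -3/5 0 4/5 1; 0 0 0 1]

T1 = [-4/5 0 -3/5 0; 0 1 0 0; 3/5 0 -4/5 0; 0 0 0 1]
T2·T1 = [-4/5 0 -3/5 0; 0 -1 0 0; 3/5 0 -4/5 0; 0 0 0 1]
T3·…·T1 = [-4/5 0 -3/5 0; -2/5 -1 -3/10 0; 3/5 0 -4/5 0; 0 0 0 1]
T4·…·T1 = [-4/5 0 -3/5 -4; -2/5 -1 -3/10 -2; 3/5 0 -4/5 -1; 0 0 0 1]
T5·…·T1 = [-4/5 0 -3/5 -4; 2/5 1 3/10 2; 3/5 0 -4/5 -1; 0 0 0 1]
T6·…·T1 = [-4/5 0 -3/5 -4; 2/5 1 3/10 2; -3/5 0 4/5 1; 0 0 0 1]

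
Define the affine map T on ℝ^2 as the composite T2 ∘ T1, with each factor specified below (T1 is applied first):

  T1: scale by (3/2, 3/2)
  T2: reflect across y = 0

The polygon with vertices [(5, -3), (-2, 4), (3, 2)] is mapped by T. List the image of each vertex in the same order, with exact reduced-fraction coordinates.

image vertices: (15/2, 9/2), (-3, -6), (9/2, -3)

T1 scale by (3/2, 3/2): (5, -3) → (15/2, -9/2); (-2, 4) → (-3, 6); (3, 2) → (9/2, 3)
T2 reflect across y = 0: (15/2, -9/2) → (15/2, 9/2); (-3, 6) → (-3, -6); (9/2, 3) → (9/2, -3)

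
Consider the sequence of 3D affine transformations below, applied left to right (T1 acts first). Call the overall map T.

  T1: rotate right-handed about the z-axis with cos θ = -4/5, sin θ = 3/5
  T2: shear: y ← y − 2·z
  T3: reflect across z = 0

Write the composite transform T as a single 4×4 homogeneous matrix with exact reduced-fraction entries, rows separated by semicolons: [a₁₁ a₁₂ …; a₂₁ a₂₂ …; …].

T1 = [-4/5 -3/5 0 0; 3/5 -4/5 0 0; 0 0 1 0; 0 0 0 1]
T2·T1 = [-4/5 -3/5 0 0; 3/5 -4/5 -2 0; 0 0 1 0; 0 0 0 1]
T3·…·T1 = [-4/5 -3/5 0 0; 3/5 -4/5 -2 0; 0 0 -1 0; 0 0 0 1]

T = [-4/5 -3/5 0 0; 3/5 -4/5 -2 0; 0 0 -1 0; 0 0 0 1]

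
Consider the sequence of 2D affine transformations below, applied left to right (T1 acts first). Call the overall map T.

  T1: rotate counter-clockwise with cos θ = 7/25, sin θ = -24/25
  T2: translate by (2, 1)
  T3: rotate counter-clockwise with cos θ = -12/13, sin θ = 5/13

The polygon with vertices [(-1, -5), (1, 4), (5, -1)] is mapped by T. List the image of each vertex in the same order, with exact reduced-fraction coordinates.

T1 rotate counter-clockwise with cos θ = 7/25, sin θ = -24/25: (-1, -5) → (-127/25, -11/25); (1, 4) → (103/25, 4/25); (5, -1) → (11/25, -127/25)
T2 translate by (2, 1): (-127/25, -11/25) → (-77/25, 14/25); (103/25, 4/25) → (153/25, 29/25); (11/25, -127/25) → (61/25, -102/25)
T3 rotate counter-clockwise with cos θ = -12/13, sin θ = 5/13: (-77/25, 14/25) → (854/325, -553/325); (153/25, 29/25) → (-1981/325, 417/325); (61/25, -102/25) → (-222/325, 1529/325)

image vertices: (854/325, -553/325), (-1981/325, 417/325), (-222/325, 1529/325)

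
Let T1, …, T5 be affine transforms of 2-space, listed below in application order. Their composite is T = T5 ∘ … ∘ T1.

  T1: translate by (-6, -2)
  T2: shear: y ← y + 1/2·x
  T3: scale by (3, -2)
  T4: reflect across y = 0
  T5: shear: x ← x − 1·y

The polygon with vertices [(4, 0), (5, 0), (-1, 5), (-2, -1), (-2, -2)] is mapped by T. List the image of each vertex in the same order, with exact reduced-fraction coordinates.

image vertices: (0, -6), (2, -5), (-20, -1), (-10, -14), (-8, -16)

T1 translate by (-6, -2): (4, 0) → (-2, -2); (5, 0) → (-1, -2); (-1, 5) → (-7, 3); (-2, -1) → (-8, -3); (-2, -2) → (-8, -4)
T2 shear: y ← y + 1/2·x: (-2, -2) → (-2, -3); (-1, -2) → (-1, -5/2); (-7, 3) → (-7, -1/2); (-8, -3) → (-8, -7); (-8, -4) → (-8, -8)
T3 scale by (3, -2): (-2, -3) → (-6, 6); (-1, -5/2) → (-3, 5); (-7, -1/2) → (-21, 1); (-8, -7) → (-24, 14); (-8, -8) → (-24, 16)
T4 reflect across y = 0: (-6, 6) → (-6, -6); (-3, 5) → (-3, -5); (-21, 1) → (-21, -1); (-24, 14) → (-24, -14); (-24, 16) → (-24, -16)
T5 shear: x ← x − 1·y: (-6, -6) → (0, -6); (-3, -5) → (2, -5); (-21, -1) → (-20, -1); (-24, -14) → (-10, -14); (-24, -16) → (-8, -16)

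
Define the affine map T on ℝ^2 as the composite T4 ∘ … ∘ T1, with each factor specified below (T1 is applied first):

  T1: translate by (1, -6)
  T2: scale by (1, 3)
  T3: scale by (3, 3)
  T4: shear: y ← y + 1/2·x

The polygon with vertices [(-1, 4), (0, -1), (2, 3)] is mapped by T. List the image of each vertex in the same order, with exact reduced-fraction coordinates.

T1 translate by (1, -6): (-1, 4) → (0, -2); (0, -1) → (1, -7); (2, 3) → (3, -3)
T2 scale by (1, 3): (0, -2) → (0, -6); (1, -7) → (1, -21); (3, -3) → (3, -9)
T3 scale by (3, 3): (0, -6) → (0, -18); (1, -21) → (3, -63); (3, -9) → (9, -27)
T4 shear: y ← y + 1/2·x: (0, -18) → (0, -18); (3, -63) → (3, -123/2); (9, -27) → (9, -45/2)

image vertices: (0, -18), (3, -123/2), (9, -45/2)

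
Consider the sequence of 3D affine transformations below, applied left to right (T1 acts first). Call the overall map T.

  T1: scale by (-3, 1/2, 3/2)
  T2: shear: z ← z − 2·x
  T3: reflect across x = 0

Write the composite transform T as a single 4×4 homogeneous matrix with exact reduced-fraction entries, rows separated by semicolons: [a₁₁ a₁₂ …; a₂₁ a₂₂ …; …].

T = [3 0 0 0; 0 1/2 0 0; 6 0 3/2 0; 0 0 0 1]

T1 = [-3 0 0 0; 0 1/2 0 0; 0 0 3/2 0; 0 0 0 1]
T2·T1 = [-3 0 0 0; 0 1/2 0 0; 6 0 3/2 0; 0 0 0 1]
T3·…·T1 = [3 0 0 0; 0 1/2 0 0; 6 0 3/2 0; 0 0 0 1]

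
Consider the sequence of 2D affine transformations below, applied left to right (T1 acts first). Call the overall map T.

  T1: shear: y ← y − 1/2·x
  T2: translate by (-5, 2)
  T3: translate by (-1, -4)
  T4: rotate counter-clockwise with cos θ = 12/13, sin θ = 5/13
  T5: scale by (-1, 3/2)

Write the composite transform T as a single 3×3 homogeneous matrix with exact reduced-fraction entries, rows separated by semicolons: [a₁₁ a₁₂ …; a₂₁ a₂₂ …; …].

T1 = [1 0 0; -1/2 1 0; 0 0 1]
T2·T1 = [1 0 -5; -1/2 1 2; 0 0 1]
T3·…·T1 = [1 0 -6; -1/2 1 -2; 0 0 1]
T4·…·T1 = [29/26 -5/13 -62/13; -1/13 12/13 -54/13; 0 0 1]
T5·…·T1 = [-29/26 5/13 62/13; -3/26 18/13 -81/13; 0 0 1]

T = [-29/26 5/13 62/13; -3/26 18/13 -81/13; 0 0 1]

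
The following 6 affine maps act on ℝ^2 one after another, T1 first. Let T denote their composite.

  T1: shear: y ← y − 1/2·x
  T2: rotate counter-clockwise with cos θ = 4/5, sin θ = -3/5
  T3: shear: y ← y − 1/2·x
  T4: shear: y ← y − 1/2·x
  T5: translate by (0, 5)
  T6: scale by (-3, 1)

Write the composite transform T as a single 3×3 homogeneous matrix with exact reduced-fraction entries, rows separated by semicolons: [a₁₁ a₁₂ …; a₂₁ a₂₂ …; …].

T = [-3/2 -9/5 0; -3/2 1/5 5; 0 0 1]

T1 = [1 0 0; -1/2 1 0; 0 0 1]
T2·T1 = [1/2 3/5 0; -1 4/5 0; 0 0 1]
T3·…·T1 = [1/2 3/5 0; -5/4 1/2 0; 0 0 1]
T4·…·T1 = [1/2 3/5 0; -3/2 1/5 0; 0 0 1]
T5·…·T1 = [1/2 3/5 0; -3/2 1/5 5; 0 0 1]
T6·…·T1 = [-3/2 -9/5 0; -3/2 1/5 5; 0 0 1]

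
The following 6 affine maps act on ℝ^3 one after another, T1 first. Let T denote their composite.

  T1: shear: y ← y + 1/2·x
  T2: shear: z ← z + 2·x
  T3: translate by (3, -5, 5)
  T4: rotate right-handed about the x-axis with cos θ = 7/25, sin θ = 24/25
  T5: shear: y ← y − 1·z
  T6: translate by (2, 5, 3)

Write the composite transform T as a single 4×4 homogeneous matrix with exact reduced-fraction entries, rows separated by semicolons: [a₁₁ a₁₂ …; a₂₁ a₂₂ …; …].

T1 = [1 0 0 0; 1/2 1 0 0; 0 0 1 0; 0 0 0 1]
T2·T1 = [1 0 0 0; 1/2 1 0 0; 2 0 1 0; 0 0 0 1]
T3·…·T1 = [1 0 0 3; 1/2 1 0 -5; 2 0 1 5; 0 0 0 1]
T4·…·T1 = [1 0 0 3; -89/50 7/25 -24/25 -31/5; 26/25 24/25 7/25 -17/5; 0 0 0 1]
T5·…·T1 = [1 0 0 3; -141/50 -17/25 -31/25 -14/5; 26/25 24/25 7/25 -17/5; 0 0 0 1]
T6·…·T1 = [1 0 0 5; -141/50 -17/25 -31/25 11/5; 26/25 24/25 7/25 -2/5; 0 0 0 1]

T = [1 0 0 5; -141/50 -17/25 -31/25 11/5; 26/25 24/25 7/25 -2/5; 0 0 0 1]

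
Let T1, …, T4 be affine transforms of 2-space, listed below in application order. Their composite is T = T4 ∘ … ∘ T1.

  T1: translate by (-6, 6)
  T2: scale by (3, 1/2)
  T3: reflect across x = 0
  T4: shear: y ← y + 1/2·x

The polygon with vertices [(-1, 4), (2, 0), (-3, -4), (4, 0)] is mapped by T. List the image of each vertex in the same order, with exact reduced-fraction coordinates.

image vertices: (21, 31/2), (12, 9), (27, 29/2), (6, 6)

T1 translate by (-6, 6): (-1, 4) → (-7, 10); (2, 0) → (-4, 6); (-3, -4) → (-9, 2); (4, 0) → (-2, 6)
T2 scale by (3, 1/2): (-7, 10) → (-21, 5); (-4, 6) → (-12, 3); (-9, 2) → (-27, 1); (-2, 6) → (-6, 3)
T3 reflect across x = 0: (-21, 5) → (21, 5); (-12, 3) → (12, 3); (-27, 1) → (27, 1); (-6, 3) → (6, 3)
T4 shear: y ← y + 1/2·x: (21, 5) → (21, 31/2); (12, 3) → (12, 9); (27, 1) → (27, 29/2); (6, 3) → (6, 6)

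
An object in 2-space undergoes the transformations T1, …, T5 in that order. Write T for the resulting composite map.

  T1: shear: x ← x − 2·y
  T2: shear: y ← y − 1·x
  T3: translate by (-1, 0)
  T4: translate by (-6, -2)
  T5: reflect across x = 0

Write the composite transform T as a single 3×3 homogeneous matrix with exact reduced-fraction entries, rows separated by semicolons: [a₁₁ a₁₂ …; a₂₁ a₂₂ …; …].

T1 = [1 -2 0; 0 1 0; 0 0 1]
T2·T1 = [1 -2 0; -1 3 0; 0 0 1]
T3·…·T1 = [1 -2 -1; -1 3 0; 0 0 1]
T4·…·T1 = [1 -2 -7; -1 3 -2; 0 0 1]
T5·…·T1 = [-1 2 7; -1 3 -2; 0 0 1]

T = [-1 2 7; -1 3 -2; 0 0 1]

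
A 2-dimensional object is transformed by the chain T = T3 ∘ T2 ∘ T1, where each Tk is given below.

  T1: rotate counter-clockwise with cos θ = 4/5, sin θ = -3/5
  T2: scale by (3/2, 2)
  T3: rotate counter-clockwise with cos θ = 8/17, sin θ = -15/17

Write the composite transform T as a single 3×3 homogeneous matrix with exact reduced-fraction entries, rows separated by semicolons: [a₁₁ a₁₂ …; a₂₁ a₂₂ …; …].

T1 = [4/5 3/5 0; -3/5 4/5 0; 0 0 1]
T2·T1 = [6/5 9/10 0; -6/5 8/5 0; 0 0 1]
T3·…·T1 = [-42/85 156/85 0; -138/85 -7/170 0; 0 0 1]

T = [-42/85 156/85 0; -138/85 -7/170 0; 0 0 1]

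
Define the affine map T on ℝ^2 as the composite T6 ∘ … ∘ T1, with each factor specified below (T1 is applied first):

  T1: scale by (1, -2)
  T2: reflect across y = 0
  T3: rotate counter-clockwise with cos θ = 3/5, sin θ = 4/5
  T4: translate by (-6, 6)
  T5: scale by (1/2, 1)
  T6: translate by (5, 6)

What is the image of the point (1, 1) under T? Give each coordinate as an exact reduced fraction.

T(p) = (3/2, 14)

T1 scale by (1, -2): (1, 1) → (1, -2)
T2 reflect across y = 0: (1, -2) → (1, 2)
T3 rotate counter-clockwise with cos θ = 3/5, sin θ = 4/5: (1, 2) → (-1, 2)
T4 translate by (-6, 6): (-1, 2) → (-7, 8)
T5 scale by (1/2, 1): (-7, 8) → (-7/2, 8)
T6 translate by (5, 6): (-7/2, 8) → (3/2, 14)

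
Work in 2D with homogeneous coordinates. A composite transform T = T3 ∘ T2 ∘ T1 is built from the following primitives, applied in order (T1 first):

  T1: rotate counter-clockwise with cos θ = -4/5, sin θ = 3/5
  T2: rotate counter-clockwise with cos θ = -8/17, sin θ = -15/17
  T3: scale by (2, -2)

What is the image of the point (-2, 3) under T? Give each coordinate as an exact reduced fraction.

T(p) = (-524/85, -318/85)

T1 rotate counter-clockwise with cos θ = -4/5, sin θ = 3/5: (-2, 3) → (-1/5, -18/5)
T2 rotate counter-clockwise with cos θ = -8/17, sin θ = -15/17: (-1/5, -18/5) → (-262/85, 159/85)
T3 scale by (2, -2): (-262/85, 159/85) → (-524/85, -318/85)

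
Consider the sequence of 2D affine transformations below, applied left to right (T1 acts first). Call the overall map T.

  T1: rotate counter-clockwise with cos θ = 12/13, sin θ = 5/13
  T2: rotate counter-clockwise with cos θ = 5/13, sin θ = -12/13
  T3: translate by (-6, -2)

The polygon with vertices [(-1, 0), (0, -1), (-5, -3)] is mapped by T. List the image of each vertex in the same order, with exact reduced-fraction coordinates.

image vertices: (-1134/169, -219/169), (-1133/169, -458/169), (-1971/169, -103/169)

T1 rotate counter-clockwise with cos θ = 12/13, sin θ = 5/13: (-1, 0) → (-12/13, -5/13); (0, -1) → (5/13, -12/13); (-5, -3) → (-45/13, -61/13)
T2 rotate counter-clockwise with cos θ = 5/13, sin θ = -12/13: (-12/13, -5/13) → (-120/169, 119/169); (5/13, -12/13) → (-119/169, -120/169); (-45/13, -61/13) → (-957/169, 235/169)
T3 translate by (-6, -2): (-120/169, 119/169) → (-1134/169, -219/169); (-119/169, -120/169) → (-1133/169, -458/169); (-957/169, 235/169) → (-1971/169, -103/169)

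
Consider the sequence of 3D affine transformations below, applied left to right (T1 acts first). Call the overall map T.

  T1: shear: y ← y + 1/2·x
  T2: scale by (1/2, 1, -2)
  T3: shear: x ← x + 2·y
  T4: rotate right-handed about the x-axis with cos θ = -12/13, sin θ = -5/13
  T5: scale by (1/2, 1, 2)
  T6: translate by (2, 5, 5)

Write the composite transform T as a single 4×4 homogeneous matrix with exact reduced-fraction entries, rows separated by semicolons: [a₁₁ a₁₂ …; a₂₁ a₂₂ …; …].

T = [3/4 1 0 2; -6/13 -12/13 -10/13 5; -5/13 -10/13 48/13 5; 0 0 0 1]

T1 = [1 0 0 0; 1/2 1 0 0; 0 0 1 0; 0 0 0 1]
T2·T1 = [1/2 0 0 0; 1/2 1 0 0; 0 0 -2 0; 0 0 0 1]
T3·…·T1 = [3/2 2 0 0; 1/2 1 0 0; 0 0 -2 0; 0 0 0 1]
T4·…·T1 = [3/2 2 0 0; -6/13 -12/13 -10/13 0; -5/26 -5/13 24/13 0; 0 0 0 1]
T5·…·T1 = [3/4 1 0 0; -6/13 -12/13 -10/13 0; -5/13 -10/13 48/13 0; 0 0 0 1]
T6·…·T1 = [3/4 1 0 2; -6/13 -12/13 -10/13 5; -5/13 -10/13 48/13 5; 0 0 0 1]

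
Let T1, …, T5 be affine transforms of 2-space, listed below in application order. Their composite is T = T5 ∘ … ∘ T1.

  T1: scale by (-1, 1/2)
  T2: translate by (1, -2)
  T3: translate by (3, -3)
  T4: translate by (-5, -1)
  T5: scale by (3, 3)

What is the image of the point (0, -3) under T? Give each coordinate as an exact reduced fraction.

T1 scale by (-1, 1/2): (0, -3) → (0, -3/2)
T2 translate by (1, -2): (0, -3/2) → (1, -7/2)
T3 translate by (3, -3): (1, -7/2) → (4, -13/2)
T4 translate by (-5, -1): (4, -13/2) → (-1, -15/2)
T5 scale by (3, 3): (-1, -15/2) → (-3, -45/2)

T(p) = (-3, -45/2)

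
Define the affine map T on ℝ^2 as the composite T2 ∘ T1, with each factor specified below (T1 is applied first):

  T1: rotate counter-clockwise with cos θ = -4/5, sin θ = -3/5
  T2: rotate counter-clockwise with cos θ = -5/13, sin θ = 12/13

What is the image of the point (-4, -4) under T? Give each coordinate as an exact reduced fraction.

T1 rotate counter-clockwise with cos θ = -4/5, sin θ = -3/5: (-4, -4) → (4/5, 28/5)
T2 rotate counter-clockwise with cos θ = -5/13, sin θ = 12/13: (4/5, 28/5) → (-356/65, -92/65)

T(p) = (-356/65, -92/65)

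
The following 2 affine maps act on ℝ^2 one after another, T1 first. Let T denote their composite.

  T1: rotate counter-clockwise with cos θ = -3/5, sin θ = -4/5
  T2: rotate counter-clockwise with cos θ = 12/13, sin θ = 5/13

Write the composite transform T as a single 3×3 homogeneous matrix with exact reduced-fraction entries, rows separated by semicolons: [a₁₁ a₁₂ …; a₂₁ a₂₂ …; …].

T = [-16/65 63/65 0; -63/65 -16/65 0; 0 0 1]

T1 = [-3/5 4/5 0; -4/5 -3/5 0; 0 0 1]
T2·T1 = [-16/65 63/65 0; -63/65 -16/65 0; 0 0 1]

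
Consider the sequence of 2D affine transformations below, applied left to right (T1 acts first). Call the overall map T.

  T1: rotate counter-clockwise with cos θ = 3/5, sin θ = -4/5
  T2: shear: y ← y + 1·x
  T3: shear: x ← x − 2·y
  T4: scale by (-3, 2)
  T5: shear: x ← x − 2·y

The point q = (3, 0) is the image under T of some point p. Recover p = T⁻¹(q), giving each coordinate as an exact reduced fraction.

T1 = [3/5 4/5 0; -4/5 3/5 0; 0 0 1]
T2·T1 = [3/5 4/5 0; -1/5 7/5 0; 0 0 1]
T3·…·T1 = [1 -2 0; -1/5 7/5 0; 0 0 1]
T4·…·T1 = [-3 6 0; -2/5 14/5 0; 0 0 1]
T5·…·T1 = [-11/5 2/5 0; -2/5 14/5 0; 0 0 1]
det M = -6; M⁻¹ = [-7/15 1/15 0; -1/15 11/30 0; 0 0 1]
M⁻¹ · (3, 0)ᵀ = (-7/5, -1/5)ᵀ

p = (-7/5, -1/5)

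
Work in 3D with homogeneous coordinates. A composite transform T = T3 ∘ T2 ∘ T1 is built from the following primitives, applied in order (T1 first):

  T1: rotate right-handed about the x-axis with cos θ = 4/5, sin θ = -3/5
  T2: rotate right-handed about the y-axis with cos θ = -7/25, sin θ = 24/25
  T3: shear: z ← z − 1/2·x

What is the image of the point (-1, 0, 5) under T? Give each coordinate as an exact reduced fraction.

T1 rotate right-handed about the x-axis with cos θ = 4/5, sin θ = -3/5: (-1, 0, 5) → (-1, 3, 4)
T2 rotate right-handed about the y-axis with cos θ = -7/25, sin θ = 24/25: (-1, 3, 4) → (103/25, 3, -4/25)
T3 shear: z ← z − 1/2·x: (103/25, 3, -4/25) → (103/25, 3, -111/50)

T(p) = (103/25, 3, -111/50)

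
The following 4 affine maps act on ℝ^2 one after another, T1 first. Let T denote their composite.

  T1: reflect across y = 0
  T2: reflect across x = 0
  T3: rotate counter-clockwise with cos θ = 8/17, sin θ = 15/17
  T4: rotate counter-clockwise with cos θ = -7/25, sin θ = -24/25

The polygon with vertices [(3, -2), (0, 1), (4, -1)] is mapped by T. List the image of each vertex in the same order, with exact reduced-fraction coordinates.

T1 reflect across y = 0: (3, -2) → (3, 2); (0, 1) → (0, -1); (4, -1) → (4, 1)
T2 reflect across x = 0: (3, 2) → (-3, 2); (0, -1) → (0, -1); (4, 1) → (-4, 1)
T3 rotate counter-clockwise with cos θ = 8/17, sin θ = 15/17: (-3, 2) → (-54/17, -29/17); (0, -1) → (15/17, -8/17); (-4, 1) → (-47/17, -52/17)
T4 rotate counter-clockwise with cos θ = -7/25, sin θ = -24/25: (-54/17, -29/17) → (-318/425, 1499/425); (15/17, -8/17) → (-297/425, -304/425); (-47/17, -52/17) → (-919/425, 1492/425)

image vertices: (-318/425, 1499/425), (-297/425, -304/425), (-919/425, 1492/425)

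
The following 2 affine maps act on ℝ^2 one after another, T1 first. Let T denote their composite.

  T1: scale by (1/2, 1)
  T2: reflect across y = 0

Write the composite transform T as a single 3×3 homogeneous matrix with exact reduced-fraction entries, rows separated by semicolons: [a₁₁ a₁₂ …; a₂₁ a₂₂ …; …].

T = [1/2 0 0; 0 -1 0; 0 0 1]

T1 = [1/2 0 0; 0 1 0; 0 0 1]
T2·T1 = [1/2 0 0; 0 -1 0; 0 0 1]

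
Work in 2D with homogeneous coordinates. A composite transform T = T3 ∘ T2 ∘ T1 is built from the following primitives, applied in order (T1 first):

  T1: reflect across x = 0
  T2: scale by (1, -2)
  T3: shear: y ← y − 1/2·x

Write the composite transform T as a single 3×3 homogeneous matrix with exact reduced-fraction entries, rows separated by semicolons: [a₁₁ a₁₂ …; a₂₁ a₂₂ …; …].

T = [-1 0 0; 1/2 -2 0; 0 0 1]

T1 = [-1 0 0; 0 1 0; 0 0 1]
T2·T1 = [-1 0 0; 0 -2 0; 0 0 1]
T3·…·T1 = [-1 0 0; 1/2 -2 0; 0 0 1]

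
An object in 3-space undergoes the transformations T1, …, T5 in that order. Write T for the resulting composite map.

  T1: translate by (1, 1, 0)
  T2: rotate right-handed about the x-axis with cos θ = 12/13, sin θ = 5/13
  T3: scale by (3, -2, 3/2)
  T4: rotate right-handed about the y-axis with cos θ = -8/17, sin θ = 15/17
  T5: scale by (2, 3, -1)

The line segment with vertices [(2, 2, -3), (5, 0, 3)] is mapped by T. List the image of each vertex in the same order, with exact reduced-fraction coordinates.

T1 translate by (1, 1, 0): (2, 2, -3) → (3, 3, -3); (5, 0, 3) → (6, 1, 3)
T2 rotate right-handed about the x-axis with cos θ = 12/13, sin θ = 5/13: (3, 3, -3) → (3, 51/13, -21/13); (6, 1, 3) → (6, -3/13, 41/13)
T3 scale by (3, -2, 3/2): (3, 51/13, -21/13) → (9, -102/13, -63/26); (6, -3/13, 41/13) → (18, 6/13, 123/26)
T4 rotate right-handed about the y-axis with cos θ = -8/17, sin θ = 15/17: (9, -102/13, -63/26) → (-2817/442, -102/13, -1503/221); (18, 6/13, 123/26) → (-1899/442, 6/13, -4002/221)
T5 scale by (2, 3, -1): (-2817/442, -102/13, -1503/221) → (-2817/221, -306/13, 1503/221); (-1899/442, 6/13, -4002/221) → (-1899/221, 18/13, 4002/221)

image vertices: (-2817/221, -306/13, 1503/221), (-1899/221, 18/13, 4002/221)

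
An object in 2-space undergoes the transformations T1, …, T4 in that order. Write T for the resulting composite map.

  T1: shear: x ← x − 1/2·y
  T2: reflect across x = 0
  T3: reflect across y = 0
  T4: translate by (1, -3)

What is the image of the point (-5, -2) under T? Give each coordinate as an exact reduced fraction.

T(p) = (5, -1)

T1 shear: x ← x − 1/2·y: (-5, -2) → (-4, -2)
T2 reflect across x = 0: (-4, -2) → (4, -2)
T3 reflect across y = 0: (4, -2) → (4, 2)
T4 translate by (1, -3): (4, 2) → (5, -1)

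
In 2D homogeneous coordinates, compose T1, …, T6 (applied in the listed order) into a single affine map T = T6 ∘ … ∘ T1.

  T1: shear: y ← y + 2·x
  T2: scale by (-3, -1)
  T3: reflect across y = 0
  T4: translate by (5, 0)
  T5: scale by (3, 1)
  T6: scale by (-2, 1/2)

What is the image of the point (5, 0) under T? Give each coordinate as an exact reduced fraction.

T1 shear: y ← y + 2·x: (5, 0) → (5, 10)
T2 scale by (-3, -1): (5, 10) → (-15, -10)
T3 reflect across y = 0: (-15, -10) → (-15, 10)
T4 translate by (5, 0): (-15, 10) → (-10, 10)
T5 scale by (3, 1): (-10, 10) → (-30, 10)
T6 scale by (-2, 1/2): (-30, 10) → (60, 5)

T(p) = (60, 5)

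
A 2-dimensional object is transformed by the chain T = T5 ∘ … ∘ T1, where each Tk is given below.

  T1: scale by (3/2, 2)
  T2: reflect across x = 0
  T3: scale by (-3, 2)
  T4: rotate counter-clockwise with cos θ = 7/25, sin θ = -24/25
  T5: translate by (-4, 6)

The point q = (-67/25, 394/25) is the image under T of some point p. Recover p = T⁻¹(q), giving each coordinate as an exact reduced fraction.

p = (-2, 1)

T1 = [3/2 0 0; 0 2 0; 0 0 1]
T2·T1 = [-3/2 0 0; 0 2 0; 0 0 1]
T3·…·T1 = [9/2 0 0; 0 4 0; 0 0 1]
T4·…·T1 = [63/50 96/25 0; -108/25 28/25 0; 0 0 1]
T5·…·T1 = [63/50 96/25 -4; -108/25 28/25 6; 0 0 1]
det M = 18; M⁻¹ = [14/225 -16/75 344/225; 6/25 7/100 27/50; 0 0 1]
M⁻¹ · (-67/25, 394/25)ᵀ = (-2, 1)ᵀ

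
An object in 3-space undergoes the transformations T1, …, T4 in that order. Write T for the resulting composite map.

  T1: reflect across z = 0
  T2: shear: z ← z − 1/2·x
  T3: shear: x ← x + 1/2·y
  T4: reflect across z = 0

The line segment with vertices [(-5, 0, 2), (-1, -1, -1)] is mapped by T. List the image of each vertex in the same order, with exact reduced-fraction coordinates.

image vertices: (-5, 0, -1/2), (-3/2, -1, -3/2)

T1 reflect across z = 0: (-5, 0, 2) → (-5, 0, -2); (-1, -1, -1) → (-1, -1, 1)
T2 shear: z ← z − 1/2·x: (-5, 0, -2) → (-5, 0, 1/2); (-1, -1, 1) → (-1, -1, 3/2)
T3 shear: x ← x + 1/2·y: (-5, 0, 1/2) → (-5, 0, 1/2); (-1, -1, 3/2) → (-3/2, -1, 3/2)
T4 reflect across z = 0: (-5, 0, 1/2) → (-5, 0, -1/2); (-3/2, -1, 3/2) → (-3/2, -1, -3/2)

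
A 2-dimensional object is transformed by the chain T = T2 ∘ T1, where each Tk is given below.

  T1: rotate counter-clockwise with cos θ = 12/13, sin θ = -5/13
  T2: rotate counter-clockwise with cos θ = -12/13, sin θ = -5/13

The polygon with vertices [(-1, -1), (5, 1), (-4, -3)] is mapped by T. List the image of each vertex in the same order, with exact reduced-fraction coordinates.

image vertices: (1, 1), (-5, -1), (4, 3)

T1 rotate counter-clockwise with cos θ = 12/13, sin θ = -5/13: (-1, -1) → (-17/13, -7/13); (5, 1) → (5, -1); (-4, -3) → (-63/13, -16/13)
T2 rotate counter-clockwise with cos θ = -12/13, sin θ = -5/13: (-17/13, -7/13) → (1, 1); (5, -1) → (-5, -1); (-63/13, -16/13) → (4, 3)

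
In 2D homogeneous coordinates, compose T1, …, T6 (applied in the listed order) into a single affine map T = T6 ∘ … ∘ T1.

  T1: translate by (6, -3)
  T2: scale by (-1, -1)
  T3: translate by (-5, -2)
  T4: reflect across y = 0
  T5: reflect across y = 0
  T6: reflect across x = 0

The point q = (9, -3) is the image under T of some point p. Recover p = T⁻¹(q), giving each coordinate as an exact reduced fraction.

p = (-2, 4)

T1 = [1 0 6; 0 1 -3; 0 0 1]
T2·T1 = [-1 0 -6; 0 -1 3; 0 0 1]
T3·…·T1 = [-1 0 -11; 0 -1 1; 0 0 1]
T4·…·T1 = [-1 0 -11; 0 1 -1; 0 0 1]
T5·…·T1 = [-1 0 -11; 0 -1 1; 0 0 1]
T6·…·T1 = [1 0 11; 0 -1 1; 0 0 1]
det M = -1; M⁻¹ = [1 0 -11; 0 -1 1; 0 0 1]
M⁻¹ · (9, -3)ᵀ = (-2, 4)ᵀ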